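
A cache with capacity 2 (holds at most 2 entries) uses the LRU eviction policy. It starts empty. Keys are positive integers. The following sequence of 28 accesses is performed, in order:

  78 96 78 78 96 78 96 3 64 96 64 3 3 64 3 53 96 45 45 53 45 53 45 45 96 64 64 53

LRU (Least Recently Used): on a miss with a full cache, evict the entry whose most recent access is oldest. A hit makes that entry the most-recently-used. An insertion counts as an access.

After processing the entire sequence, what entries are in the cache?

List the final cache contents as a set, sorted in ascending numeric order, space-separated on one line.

LRU simulation (capacity=2):
  1. access 78: MISS. Cache (LRU->MRU): [78]
  2. access 96: MISS. Cache (LRU->MRU): [78 96]
  3. access 78: HIT. Cache (LRU->MRU): [96 78]
  4. access 78: HIT. Cache (LRU->MRU): [96 78]
  5. access 96: HIT. Cache (LRU->MRU): [78 96]
  6. access 78: HIT. Cache (LRU->MRU): [96 78]
  7. access 96: HIT. Cache (LRU->MRU): [78 96]
  8. access 3: MISS, evict 78. Cache (LRU->MRU): [96 3]
  9. access 64: MISS, evict 96. Cache (LRU->MRU): [3 64]
  10. access 96: MISS, evict 3. Cache (LRU->MRU): [64 96]
  11. access 64: HIT. Cache (LRU->MRU): [96 64]
  12. access 3: MISS, evict 96. Cache (LRU->MRU): [64 3]
  13. access 3: HIT. Cache (LRU->MRU): [64 3]
  14. access 64: HIT. Cache (LRU->MRU): [3 64]
  15. access 3: HIT. Cache (LRU->MRU): [64 3]
  16. access 53: MISS, evict 64. Cache (LRU->MRU): [3 53]
  17. access 96: MISS, evict 3. Cache (LRU->MRU): [53 96]
  18. access 45: MISS, evict 53. Cache (LRU->MRU): [96 45]
  19. access 45: HIT. Cache (LRU->MRU): [96 45]
  20. access 53: MISS, evict 96. Cache (LRU->MRU): [45 53]
  21. access 45: HIT. Cache (LRU->MRU): [53 45]
  22. access 53: HIT. Cache (LRU->MRU): [45 53]
  23. access 45: HIT. Cache (LRU->MRU): [53 45]
  24. access 45: HIT. Cache (LRU->MRU): [53 45]
  25. access 96: MISS, evict 53. Cache (LRU->MRU): [45 96]
  26. access 64: MISS, evict 45. Cache (LRU->MRU): [96 64]
  27. access 64: HIT. Cache (LRU->MRU): [96 64]
  28. access 53: MISS, evict 96. Cache (LRU->MRU): [64 53]
Total: 15 hits, 13 misses, 11 evictions

Answer: 53 64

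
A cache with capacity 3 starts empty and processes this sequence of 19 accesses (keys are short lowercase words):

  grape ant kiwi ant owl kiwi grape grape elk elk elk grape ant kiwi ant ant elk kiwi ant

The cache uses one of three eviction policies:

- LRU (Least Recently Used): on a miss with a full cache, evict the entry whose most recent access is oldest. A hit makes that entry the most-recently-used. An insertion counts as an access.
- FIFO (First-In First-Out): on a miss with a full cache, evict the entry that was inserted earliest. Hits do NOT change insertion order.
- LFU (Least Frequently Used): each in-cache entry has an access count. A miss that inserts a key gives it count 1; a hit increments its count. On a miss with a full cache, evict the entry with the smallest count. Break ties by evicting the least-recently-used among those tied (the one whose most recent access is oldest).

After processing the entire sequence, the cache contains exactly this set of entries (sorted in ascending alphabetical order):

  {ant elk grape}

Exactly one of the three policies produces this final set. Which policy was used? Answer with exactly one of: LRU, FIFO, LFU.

Simulating under each policy and comparing final sets:
  LRU: final set = {ant elk kiwi} -> differs
  FIFO: final set = {ant elk kiwi} -> differs
  LFU: final set = {ant elk grape} -> MATCHES target
Only LFU produces the target set.

Answer: LFU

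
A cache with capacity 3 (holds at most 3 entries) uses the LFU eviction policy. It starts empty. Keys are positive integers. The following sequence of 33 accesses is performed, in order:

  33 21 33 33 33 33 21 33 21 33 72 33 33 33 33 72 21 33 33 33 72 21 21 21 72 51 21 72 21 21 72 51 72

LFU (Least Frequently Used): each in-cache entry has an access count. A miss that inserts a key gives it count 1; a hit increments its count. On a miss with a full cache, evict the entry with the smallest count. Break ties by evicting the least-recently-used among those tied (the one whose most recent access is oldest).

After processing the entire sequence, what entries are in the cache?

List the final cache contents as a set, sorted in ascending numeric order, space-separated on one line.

LFU simulation (capacity=3):
  1. access 33: MISS. Cache: [33(c=1)]
  2. access 21: MISS. Cache: [33(c=1) 21(c=1)]
  3. access 33: HIT, count now 2. Cache: [21(c=1) 33(c=2)]
  4. access 33: HIT, count now 3. Cache: [21(c=1) 33(c=3)]
  5. access 33: HIT, count now 4. Cache: [21(c=1) 33(c=4)]
  6. access 33: HIT, count now 5. Cache: [21(c=1) 33(c=5)]
  7. access 21: HIT, count now 2. Cache: [21(c=2) 33(c=5)]
  8. access 33: HIT, count now 6. Cache: [21(c=2) 33(c=6)]
  9. access 21: HIT, count now 3. Cache: [21(c=3) 33(c=6)]
  10. access 33: HIT, count now 7. Cache: [21(c=3) 33(c=7)]
  11. access 72: MISS. Cache: [72(c=1) 21(c=3) 33(c=7)]
  12. access 33: HIT, count now 8. Cache: [72(c=1) 21(c=3) 33(c=8)]
  13. access 33: HIT, count now 9. Cache: [72(c=1) 21(c=3) 33(c=9)]
  14. access 33: HIT, count now 10. Cache: [72(c=1) 21(c=3) 33(c=10)]
  15. access 33: HIT, count now 11. Cache: [72(c=1) 21(c=3) 33(c=11)]
  16. access 72: HIT, count now 2. Cache: [72(c=2) 21(c=3) 33(c=11)]
  17. access 21: HIT, count now 4. Cache: [72(c=2) 21(c=4) 33(c=11)]
  18. access 33: HIT, count now 12. Cache: [72(c=2) 21(c=4) 33(c=12)]
  19. access 33: HIT, count now 13. Cache: [72(c=2) 21(c=4) 33(c=13)]
  20. access 33: HIT, count now 14. Cache: [72(c=2) 21(c=4) 33(c=14)]
  21. access 72: HIT, count now 3. Cache: [72(c=3) 21(c=4) 33(c=14)]
  22. access 21: HIT, count now 5. Cache: [72(c=3) 21(c=5) 33(c=14)]
  23. access 21: HIT, count now 6. Cache: [72(c=3) 21(c=6) 33(c=14)]
  24. access 21: HIT, count now 7. Cache: [72(c=3) 21(c=7) 33(c=14)]
  25. access 72: HIT, count now 4. Cache: [72(c=4) 21(c=7) 33(c=14)]
  26. access 51: MISS, evict 72(c=4). Cache: [51(c=1) 21(c=7) 33(c=14)]
  27. access 21: HIT, count now 8. Cache: [51(c=1) 21(c=8) 33(c=14)]
  28. access 72: MISS, evict 51(c=1). Cache: [72(c=1) 21(c=8) 33(c=14)]
  29. access 21: HIT, count now 9. Cache: [72(c=1) 21(c=9) 33(c=14)]
  30. access 21: HIT, count now 10. Cache: [72(c=1) 21(c=10) 33(c=14)]
  31. access 72: HIT, count now 2. Cache: [72(c=2) 21(c=10) 33(c=14)]
  32. access 51: MISS, evict 72(c=2). Cache: [51(c=1) 21(c=10) 33(c=14)]
  33. access 72: MISS, evict 51(c=1). Cache: [72(c=1) 21(c=10) 33(c=14)]
Total: 26 hits, 7 misses, 4 evictions

Answer: 21 33 72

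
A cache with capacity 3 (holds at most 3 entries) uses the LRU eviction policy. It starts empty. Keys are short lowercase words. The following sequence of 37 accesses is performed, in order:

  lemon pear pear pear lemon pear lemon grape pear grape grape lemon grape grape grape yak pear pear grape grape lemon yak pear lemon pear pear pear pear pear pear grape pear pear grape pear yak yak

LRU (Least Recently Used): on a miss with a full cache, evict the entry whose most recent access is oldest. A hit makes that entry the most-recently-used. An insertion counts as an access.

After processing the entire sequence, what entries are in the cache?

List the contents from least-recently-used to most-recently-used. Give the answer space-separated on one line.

Answer: grape pear yak

Derivation:
LRU simulation (capacity=3):
  1. access lemon: MISS. Cache (LRU->MRU): [lemon]
  2. access pear: MISS. Cache (LRU->MRU): [lemon pear]
  3. access pear: HIT. Cache (LRU->MRU): [lemon pear]
  4. access pear: HIT. Cache (LRU->MRU): [lemon pear]
  5. access lemon: HIT. Cache (LRU->MRU): [pear lemon]
  6. access pear: HIT. Cache (LRU->MRU): [lemon pear]
  7. access lemon: HIT. Cache (LRU->MRU): [pear lemon]
  8. access grape: MISS. Cache (LRU->MRU): [pear lemon grape]
  9. access pear: HIT. Cache (LRU->MRU): [lemon grape pear]
  10. access grape: HIT. Cache (LRU->MRU): [lemon pear grape]
  11. access grape: HIT. Cache (LRU->MRU): [lemon pear grape]
  12. access lemon: HIT. Cache (LRU->MRU): [pear grape lemon]
  13. access grape: HIT. Cache (LRU->MRU): [pear lemon grape]
  14. access grape: HIT. Cache (LRU->MRU): [pear lemon grape]
  15. access grape: HIT. Cache (LRU->MRU): [pear lemon grape]
  16. access yak: MISS, evict pear. Cache (LRU->MRU): [lemon grape yak]
  17. access pear: MISS, evict lemon. Cache (LRU->MRU): [grape yak pear]
  18. access pear: HIT. Cache (LRU->MRU): [grape yak pear]
  19. access grape: HIT. Cache (LRU->MRU): [yak pear grape]
  20. access grape: HIT. Cache (LRU->MRU): [yak pear grape]
  21. access lemon: MISS, evict yak. Cache (LRU->MRU): [pear grape lemon]
  22. access yak: MISS, evict pear. Cache (LRU->MRU): [grape lemon yak]
  23. access pear: MISS, evict grape. Cache (LRU->MRU): [lemon yak pear]
  24. access lemon: HIT. Cache (LRU->MRU): [yak pear lemon]
  25. access pear: HIT. Cache (LRU->MRU): [yak lemon pear]
  26. access pear: HIT. Cache (LRU->MRU): [yak lemon pear]
  27. access pear: HIT. Cache (LRU->MRU): [yak lemon pear]
  28. access pear: HIT. Cache (LRU->MRU): [yak lemon pear]
  29. access pear: HIT. Cache (LRU->MRU): [yak lemon pear]
  30. access pear: HIT. Cache (LRU->MRU): [yak lemon pear]
  31. access grape: MISS, evict yak. Cache (LRU->MRU): [lemon pear grape]
  32. access pear: HIT. Cache (LRU->MRU): [lemon grape pear]
  33. access pear: HIT. Cache (LRU->MRU): [lemon grape pear]
  34. access grape: HIT. Cache (LRU->MRU): [lemon pear grape]
  35. access pear: HIT. Cache (LRU->MRU): [lemon grape pear]
  36. access yak: MISS, evict lemon. Cache (LRU->MRU): [grape pear yak]
  37. access yak: HIT. Cache (LRU->MRU): [grape pear yak]
Total: 27 hits, 10 misses, 7 evictions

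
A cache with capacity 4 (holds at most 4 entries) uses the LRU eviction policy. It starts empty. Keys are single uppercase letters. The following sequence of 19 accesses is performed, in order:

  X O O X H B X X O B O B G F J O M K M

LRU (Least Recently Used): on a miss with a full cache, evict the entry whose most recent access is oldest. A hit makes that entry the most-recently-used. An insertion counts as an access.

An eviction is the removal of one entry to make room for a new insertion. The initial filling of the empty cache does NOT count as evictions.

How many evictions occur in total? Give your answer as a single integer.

Answer: 6

Derivation:
LRU simulation (capacity=4):
  1. access X: MISS. Cache (LRU->MRU): [X]
  2. access O: MISS. Cache (LRU->MRU): [X O]
  3. access O: HIT. Cache (LRU->MRU): [X O]
  4. access X: HIT. Cache (LRU->MRU): [O X]
  5. access H: MISS. Cache (LRU->MRU): [O X H]
  6. access B: MISS. Cache (LRU->MRU): [O X H B]
  7. access X: HIT. Cache (LRU->MRU): [O H B X]
  8. access X: HIT. Cache (LRU->MRU): [O H B X]
  9. access O: HIT. Cache (LRU->MRU): [H B X O]
  10. access B: HIT. Cache (LRU->MRU): [H X O B]
  11. access O: HIT. Cache (LRU->MRU): [H X B O]
  12. access B: HIT. Cache (LRU->MRU): [H X O B]
  13. access G: MISS, evict H. Cache (LRU->MRU): [X O B G]
  14. access F: MISS, evict X. Cache (LRU->MRU): [O B G F]
  15. access J: MISS, evict O. Cache (LRU->MRU): [B G F J]
  16. access O: MISS, evict B. Cache (LRU->MRU): [G F J O]
  17. access M: MISS, evict G. Cache (LRU->MRU): [F J O M]
  18. access K: MISS, evict F. Cache (LRU->MRU): [J O M K]
  19. access M: HIT. Cache (LRU->MRU): [J O K M]
Total: 9 hits, 10 misses, 6 evictions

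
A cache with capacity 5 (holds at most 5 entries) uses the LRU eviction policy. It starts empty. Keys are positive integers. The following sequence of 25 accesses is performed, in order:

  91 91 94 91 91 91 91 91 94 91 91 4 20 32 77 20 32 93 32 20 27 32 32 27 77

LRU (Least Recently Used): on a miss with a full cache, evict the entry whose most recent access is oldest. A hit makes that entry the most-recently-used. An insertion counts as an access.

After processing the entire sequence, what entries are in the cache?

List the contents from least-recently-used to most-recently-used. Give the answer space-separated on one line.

LRU simulation (capacity=5):
  1. access 91: MISS. Cache (LRU->MRU): [91]
  2. access 91: HIT. Cache (LRU->MRU): [91]
  3. access 94: MISS. Cache (LRU->MRU): [91 94]
  4. access 91: HIT. Cache (LRU->MRU): [94 91]
  5. access 91: HIT. Cache (LRU->MRU): [94 91]
  6. access 91: HIT. Cache (LRU->MRU): [94 91]
  7. access 91: HIT. Cache (LRU->MRU): [94 91]
  8. access 91: HIT. Cache (LRU->MRU): [94 91]
  9. access 94: HIT. Cache (LRU->MRU): [91 94]
  10. access 91: HIT. Cache (LRU->MRU): [94 91]
  11. access 91: HIT. Cache (LRU->MRU): [94 91]
  12. access 4: MISS. Cache (LRU->MRU): [94 91 4]
  13. access 20: MISS. Cache (LRU->MRU): [94 91 4 20]
  14. access 32: MISS. Cache (LRU->MRU): [94 91 4 20 32]
  15. access 77: MISS, evict 94. Cache (LRU->MRU): [91 4 20 32 77]
  16. access 20: HIT. Cache (LRU->MRU): [91 4 32 77 20]
  17. access 32: HIT. Cache (LRU->MRU): [91 4 77 20 32]
  18. access 93: MISS, evict 91. Cache (LRU->MRU): [4 77 20 32 93]
  19. access 32: HIT. Cache (LRU->MRU): [4 77 20 93 32]
  20. access 20: HIT. Cache (LRU->MRU): [4 77 93 32 20]
  21. access 27: MISS, evict 4. Cache (LRU->MRU): [77 93 32 20 27]
  22. access 32: HIT. Cache (LRU->MRU): [77 93 20 27 32]
  23. access 32: HIT. Cache (LRU->MRU): [77 93 20 27 32]
  24. access 27: HIT. Cache (LRU->MRU): [77 93 20 32 27]
  25. access 77: HIT. Cache (LRU->MRU): [93 20 32 27 77]
Total: 17 hits, 8 misses, 3 evictions

Answer: 93 20 32 27 77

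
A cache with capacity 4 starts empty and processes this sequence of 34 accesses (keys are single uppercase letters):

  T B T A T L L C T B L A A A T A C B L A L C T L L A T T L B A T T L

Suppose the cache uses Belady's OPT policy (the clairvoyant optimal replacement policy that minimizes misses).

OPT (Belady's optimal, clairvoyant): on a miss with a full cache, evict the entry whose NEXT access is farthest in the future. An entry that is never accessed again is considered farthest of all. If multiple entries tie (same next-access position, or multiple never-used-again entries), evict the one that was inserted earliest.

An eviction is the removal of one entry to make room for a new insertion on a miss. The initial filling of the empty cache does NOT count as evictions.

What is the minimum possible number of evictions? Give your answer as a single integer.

OPT (Belady) simulation (capacity=4):
  1. access T: MISS. Cache: [T]
  2. access B: MISS. Cache: [T B]
  3. access T: HIT. Next use of T: step 5. Cache: [T B]
  4. access A: MISS. Cache: [T B A]
  5. access T: HIT. Next use of T: step 9. Cache: [T B A]
  6. access L: MISS. Cache: [T B A L]
  7. access L: HIT. Next use of L: step 11. Cache: [T B A L]
  8. access C: MISS, evict A (next use: step 12). Cache: [T B L C]
  9. access T: HIT. Next use of T: step 15. Cache: [T B L C]
  10. access B: HIT. Next use of B: step 18. Cache: [T B L C]
  11. access L: HIT. Next use of L: step 19. Cache: [T B L C]
  12. access A: MISS, evict L (next use: step 19). Cache: [T B C A]
  13. access A: HIT. Next use of A: step 14. Cache: [T B C A]
  14. access A: HIT. Next use of A: step 16. Cache: [T B C A]
  15. access T: HIT. Next use of T: step 23. Cache: [T B C A]
  16. access A: HIT. Next use of A: step 20. Cache: [T B C A]
  17. access C: HIT. Next use of C: step 22. Cache: [T B C A]
  18. access B: HIT. Next use of B: step 30. Cache: [T B C A]
  19. access L: MISS, evict B (next use: step 30). Cache: [T C A L]
  20. access A: HIT. Next use of A: step 26. Cache: [T C A L]
  21. access L: HIT. Next use of L: step 24. Cache: [T C A L]
  22. access C: HIT. Next use of C: never. Cache: [T C A L]
  23. access T: HIT. Next use of T: step 27. Cache: [T C A L]
  24. access L: HIT. Next use of L: step 25. Cache: [T C A L]
  25. access L: HIT. Next use of L: step 29. Cache: [T C A L]
  26. access A: HIT. Next use of A: step 31. Cache: [T C A L]
  27. access T: HIT. Next use of T: step 28. Cache: [T C A L]
  28. access T: HIT. Next use of T: step 32. Cache: [T C A L]
  29. access L: HIT. Next use of L: step 34. Cache: [T C A L]
  30. access B: MISS, evict C (next use: never). Cache: [T A L B]
  31. access A: HIT. Next use of A: never. Cache: [T A L B]
  32. access T: HIT. Next use of T: step 33. Cache: [T A L B]
  33. access T: HIT. Next use of T: never. Cache: [T A L B]
  34. access L: HIT. Next use of L: never. Cache: [T A L B]
Total: 26 hits, 8 misses, 4 evictions

Answer: 4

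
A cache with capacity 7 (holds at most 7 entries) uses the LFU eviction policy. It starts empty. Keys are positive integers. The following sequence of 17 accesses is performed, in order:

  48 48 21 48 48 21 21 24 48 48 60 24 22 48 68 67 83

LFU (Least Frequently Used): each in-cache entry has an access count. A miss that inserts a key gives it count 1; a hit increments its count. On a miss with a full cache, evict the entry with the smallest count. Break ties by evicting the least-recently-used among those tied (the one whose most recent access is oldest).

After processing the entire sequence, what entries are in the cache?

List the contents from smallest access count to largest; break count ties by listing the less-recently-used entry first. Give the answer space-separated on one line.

LFU simulation (capacity=7):
  1. access 48: MISS. Cache: [48(c=1)]
  2. access 48: HIT, count now 2. Cache: [48(c=2)]
  3. access 21: MISS. Cache: [21(c=1) 48(c=2)]
  4. access 48: HIT, count now 3. Cache: [21(c=1) 48(c=3)]
  5. access 48: HIT, count now 4. Cache: [21(c=1) 48(c=4)]
  6. access 21: HIT, count now 2. Cache: [21(c=2) 48(c=4)]
  7. access 21: HIT, count now 3. Cache: [21(c=3) 48(c=4)]
  8. access 24: MISS. Cache: [24(c=1) 21(c=3) 48(c=4)]
  9. access 48: HIT, count now 5. Cache: [24(c=1) 21(c=3) 48(c=5)]
  10. access 48: HIT, count now 6. Cache: [24(c=1) 21(c=3) 48(c=6)]
  11. access 60: MISS. Cache: [24(c=1) 60(c=1) 21(c=3) 48(c=6)]
  12. access 24: HIT, count now 2. Cache: [60(c=1) 24(c=2) 21(c=3) 48(c=6)]
  13. access 22: MISS. Cache: [60(c=1) 22(c=1) 24(c=2) 21(c=3) 48(c=6)]
  14. access 48: HIT, count now 7. Cache: [60(c=1) 22(c=1) 24(c=2) 21(c=3) 48(c=7)]
  15. access 68: MISS. Cache: [60(c=1) 22(c=1) 68(c=1) 24(c=2) 21(c=3) 48(c=7)]
  16. access 67: MISS. Cache: [60(c=1) 22(c=1) 68(c=1) 67(c=1) 24(c=2) 21(c=3) 48(c=7)]
  17. access 83: MISS, evict 60(c=1). Cache: [22(c=1) 68(c=1) 67(c=1) 83(c=1) 24(c=2) 21(c=3) 48(c=7)]
Total: 9 hits, 8 misses, 1 evictions

Answer: 22 68 67 83 24 21 48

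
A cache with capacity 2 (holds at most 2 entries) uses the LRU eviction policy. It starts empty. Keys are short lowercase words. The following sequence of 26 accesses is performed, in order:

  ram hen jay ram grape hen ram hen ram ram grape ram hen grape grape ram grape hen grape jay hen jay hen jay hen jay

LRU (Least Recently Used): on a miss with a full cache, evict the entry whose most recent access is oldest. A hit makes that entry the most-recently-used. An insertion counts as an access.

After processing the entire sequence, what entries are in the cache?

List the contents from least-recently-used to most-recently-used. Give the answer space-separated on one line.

Answer: hen jay

Derivation:
LRU simulation (capacity=2):
  1. access ram: MISS. Cache (LRU->MRU): [ram]
  2. access hen: MISS. Cache (LRU->MRU): [ram hen]
  3. access jay: MISS, evict ram. Cache (LRU->MRU): [hen jay]
  4. access ram: MISS, evict hen. Cache (LRU->MRU): [jay ram]
  5. access grape: MISS, evict jay. Cache (LRU->MRU): [ram grape]
  6. access hen: MISS, evict ram. Cache (LRU->MRU): [grape hen]
  7. access ram: MISS, evict grape. Cache (LRU->MRU): [hen ram]
  8. access hen: HIT. Cache (LRU->MRU): [ram hen]
  9. access ram: HIT. Cache (LRU->MRU): [hen ram]
  10. access ram: HIT. Cache (LRU->MRU): [hen ram]
  11. access grape: MISS, evict hen. Cache (LRU->MRU): [ram grape]
  12. access ram: HIT. Cache (LRU->MRU): [grape ram]
  13. access hen: MISS, evict grape. Cache (LRU->MRU): [ram hen]
  14. access grape: MISS, evict ram. Cache (LRU->MRU): [hen grape]
  15. access grape: HIT. Cache (LRU->MRU): [hen grape]
  16. access ram: MISS, evict hen. Cache (LRU->MRU): [grape ram]
  17. access grape: HIT. Cache (LRU->MRU): [ram grape]
  18. access hen: MISS, evict ram. Cache (LRU->MRU): [grape hen]
  19. access grape: HIT. Cache (LRU->MRU): [hen grape]
  20. access jay: MISS, evict hen. Cache (LRU->MRU): [grape jay]
  21. access hen: MISS, evict grape. Cache (LRU->MRU): [jay hen]
  22. access jay: HIT. Cache (LRU->MRU): [hen jay]
  23. access hen: HIT. Cache (LRU->MRU): [jay hen]
  24. access jay: HIT. Cache (LRU->MRU): [hen jay]
  25. access hen: HIT. Cache (LRU->MRU): [jay hen]
  26. access jay: HIT. Cache (LRU->MRU): [hen jay]
Total: 12 hits, 14 misses, 12 evictions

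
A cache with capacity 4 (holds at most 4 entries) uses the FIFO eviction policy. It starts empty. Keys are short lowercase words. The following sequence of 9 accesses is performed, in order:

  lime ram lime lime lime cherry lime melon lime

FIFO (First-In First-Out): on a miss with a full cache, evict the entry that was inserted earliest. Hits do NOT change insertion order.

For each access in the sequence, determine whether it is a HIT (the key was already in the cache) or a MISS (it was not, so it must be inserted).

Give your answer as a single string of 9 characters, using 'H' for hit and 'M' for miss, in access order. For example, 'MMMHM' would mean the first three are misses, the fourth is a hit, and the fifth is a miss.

FIFO simulation (capacity=4):
  1. access lime: MISS. Cache (old->new): [lime]
  2. access ram: MISS. Cache (old->new): [lime ram]
  3. access lime: HIT. Cache (old->new): [lime ram]
  4. access lime: HIT. Cache (old->new): [lime ram]
  5. access lime: HIT. Cache (old->new): [lime ram]
  6. access cherry: MISS. Cache (old->new): [lime ram cherry]
  7. access lime: HIT. Cache (old->new): [lime ram cherry]
  8. access melon: MISS. Cache (old->new): [lime ram cherry melon]
  9. access lime: HIT. Cache (old->new): [lime ram cherry melon]
Total: 5 hits, 4 misses, 0 evictions

Answer: MMHHHMHMH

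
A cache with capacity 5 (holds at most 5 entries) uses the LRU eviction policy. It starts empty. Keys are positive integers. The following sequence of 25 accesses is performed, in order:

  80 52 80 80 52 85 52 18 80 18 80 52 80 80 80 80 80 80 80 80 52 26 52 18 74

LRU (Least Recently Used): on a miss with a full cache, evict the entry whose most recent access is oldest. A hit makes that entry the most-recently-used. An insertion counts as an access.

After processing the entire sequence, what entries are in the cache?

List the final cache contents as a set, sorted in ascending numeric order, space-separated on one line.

LRU simulation (capacity=5):
  1. access 80: MISS. Cache (LRU->MRU): [80]
  2. access 52: MISS. Cache (LRU->MRU): [80 52]
  3. access 80: HIT. Cache (LRU->MRU): [52 80]
  4. access 80: HIT. Cache (LRU->MRU): [52 80]
  5. access 52: HIT. Cache (LRU->MRU): [80 52]
  6. access 85: MISS. Cache (LRU->MRU): [80 52 85]
  7. access 52: HIT. Cache (LRU->MRU): [80 85 52]
  8. access 18: MISS. Cache (LRU->MRU): [80 85 52 18]
  9. access 80: HIT. Cache (LRU->MRU): [85 52 18 80]
  10. access 18: HIT. Cache (LRU->MRU): [85 52 80 18]
  11. access 80: HIT. Cache (LRU->MRU): [85 52 18 80]
  12. access 52: HIT. Cache (LRU->MRU): [85 18 80 52]
  13. access 80: HIT. Cache (LRU->MRU): [85 18 52 80]
  14. access 80: HIT. Cache (LRU->MRU): [85 18 52 80]
  15. access 80: HIT. Cache (LRU->MRU): [85 18 52 80]
  16. access 80: HIT. Cache (LRU->MRU): [85 18 52 80]
  17. access 80: HIT. Cache (LRU->MRU): [85 18 52 80]
  18. access 80: HIT. Cache (LRU->MRU): [85 18 52 80]
  19. access 80: HIT. Cache (LRU->MRU): [85 18 52 80]
  20. access 80: HIT. Cache (LRU->MRU): [85 18 52 80]
  21. access 52: HIT. Cache (LRU->MRU): [85 18 80 52]
  22. access 26: MISS. Cache (LRU->MRU): [85 18 80 52 26]
  23. access 52: HIT. Cache (LRU->MRU): [85 18 80 26 52]
  24. access 18: HIT. Cache (LRU->MRU): [85 80 26 52 18]
  25. access 74: MISS, evict 85. Cache (LRU->MRU): [80 26 52 18 74]
Total: 19 hits, 6 misses, 1 evictions

Answer: 18 26 52 74 80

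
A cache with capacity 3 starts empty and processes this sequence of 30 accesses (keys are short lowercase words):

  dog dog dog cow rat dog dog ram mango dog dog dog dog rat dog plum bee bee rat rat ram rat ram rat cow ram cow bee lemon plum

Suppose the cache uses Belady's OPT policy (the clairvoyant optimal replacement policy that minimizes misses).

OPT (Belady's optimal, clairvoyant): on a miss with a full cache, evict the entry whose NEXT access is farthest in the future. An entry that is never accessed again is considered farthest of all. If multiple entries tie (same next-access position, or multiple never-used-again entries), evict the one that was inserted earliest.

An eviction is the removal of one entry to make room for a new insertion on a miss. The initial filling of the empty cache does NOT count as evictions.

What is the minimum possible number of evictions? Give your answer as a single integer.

OPT (Belady) simulation (capacity=3):
  1. access dog: MISS. Cache: [dog]
  2. access dog: HIT. Next use of dog: step 3. Cache: [dog]
  3. access dog: HIT. Next use of dog: step 6. Cache: [dog]
  4. access cow: MISS. Cache: [dog cow]
  5. access rat: MISS. Cache: [dog cow rat]
  6. access dog: HIT. Next use of dog: step 7. Cache: [dog cow rat]
  7. access dog: HIT. Next use of dog: step 10. Cache: [dog cow rat]
  8. access ram: MISS, evict cow (next use: step 25). Cache: [dog rat ram]
  9. access mango: MISS, evict ram (next use: step 21). Cache: [dog rat mango]
  10. access dog: HIT. Next use of dog: step 11. Cache: [dog rat mango]
  11. access dog: HIT. Next use of dog: step 12. Cache: [dog rat mango]
  12. access dog: HIT. Next use of dog: step 13. Cache: [dog rat mango]
  13. access dog: HIT. Next use of dog: step 15. Cache: [dog rat mango]
  14. access rat: HIT. Next use of rat: step 19. Cache: [dog rat mango]
  15. access dog: HIT. Next use of dog: never. Cache: [dog rat mango]
  16. access plum: MISS, evict dog (next use: never). Cache: [rat mango plum]
  17. access bee: MISS, evict mango (next use: never). Cache: [rat plum bee]
  18. access bee: HIT. Next use of bee: step 28. Cache: [rat plum bee]
  19. access rat: HIT. Next use of rat: step 20. Cache: [rat plum bee]
  20. access rat: HIT. Next use of rat: step 22. Cache: [rat plum bee]
  21. access ram: MISS, evict plum (next use: step 30). Cache: [rat bee ram]
  22. access rat: HIT. Next use of rat: step 24. Cache: [rat bee ram]
  23. access ram: HIT. Next use of ram: step 26. Cache: [rat bee ram]
  24. access rat: HIT. Next use of rat: never. Cache: [rat bee ram]
  25. access cow: MISS, evict rat (next use: never). Cache: [bee ram cow]
  26. access ram: HIT. Next use of ram: never. Cache: [bee ram cow]
  27. access cow: HIT. Next use of cow: never. Cache: [bee ram cow]
  28. access bee: HIT. Next use of bee: never. Cache: [bee ram cow]
  29. access lemon: MISS, evict bee (next use: never). Cache: [ram cow lemon]
  30. access plum: MISS, evict ram (next use: never). Cache: [cow lemon plum]
Total: 19 hits, 11 misses, 8 evictions

Answer: 8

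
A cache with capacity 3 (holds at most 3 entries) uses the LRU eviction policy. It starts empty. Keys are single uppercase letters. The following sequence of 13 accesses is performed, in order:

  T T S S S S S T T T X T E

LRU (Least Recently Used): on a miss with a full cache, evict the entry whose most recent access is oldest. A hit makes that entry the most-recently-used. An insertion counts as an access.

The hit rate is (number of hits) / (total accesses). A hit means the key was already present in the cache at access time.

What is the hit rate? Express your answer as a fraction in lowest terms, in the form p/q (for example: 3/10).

LRU simulation (capacity=3):
  1. access T: MISS. Cache (LRU->MRU): [T]
  2. access T: HIT. Cache (LRU->MRU): [T]
  3. access S: MISS. Cache (LRU->MRU): [T S]
  4. access S: HIT. Cache (LRU->MRU): [T S]
  5. access S: HIT. Cache (LRU->MRU): [T S]
  6. access S: HIT. Cache (LRU->MRU): [T S]
  7. access S: HIT. Cache (LRU->MRU): [T S]
  8. access T: HIT. Cache (LRU->MRU): [S T]
  9. access T: HIT. Cache (LRU->MRU): [S T]
  10. access T: HIT. Cache (LRU->MRU): [S T]
  11. access X: MISS. Cache (LRU->MRU): [S T X]
  12. access T: HIT. Cache (LRU->MRU): [S X T]
  13. access E: MISS, evict S. Cache (LRU->MRU): [X T E]
Total: 9 hits, 4 misses, 1 evictions

Hit rate = 9/13

Answer: 9/13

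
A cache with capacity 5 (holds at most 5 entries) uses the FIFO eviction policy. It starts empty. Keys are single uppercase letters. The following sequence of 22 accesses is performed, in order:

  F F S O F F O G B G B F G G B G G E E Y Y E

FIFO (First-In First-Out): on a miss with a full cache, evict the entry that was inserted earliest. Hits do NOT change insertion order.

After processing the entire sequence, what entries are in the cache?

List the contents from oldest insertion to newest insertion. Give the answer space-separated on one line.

FIFO simulation (capacity=5):
  1. access F: MISS. Cache (old->new): [F]
  2. access F: HIT. Cache (old->new): [F]
  3. access S: MISS. Cache (old->new): [F S]
  4. access O: MISS. Cache (old->new): [F S O]
  5. access F: HIT. Cache (old->new): [F S O]
  6. access F: HIT. Cache (old->new): [F S O]
  7. access O: HIT. Cache (old->new): [F S O]
  8. access G: MISS. Cache (old->new): [F S O G]
  9. access B: MISS. Cache (old->new): [F S O G B]
  10. access G: HIT. Cache (old->new): [F S O G B]
  11. access B: HIT. Cache (old->new): [F S O G B]
  12. access F: HIT. Cache (old->new): [F S O G B]
  13. access G: HIT. Cache (old->new): [F S O G B]
  14. access G: HIT. Cache (old->new): [F S O G B]
  15. access B: HIT. Cache (old->new): [F S O G B]
  16. access G: HIT. Cache (old->new): [F S O G B]
  17. access G: HIT. Cache (old->new): [F S O G B]
  18. access E: MISS, evict F. Cache (old->new): [S O G B E]
  19. access E: HIT. Cache (old->new): [S O G B E]
  20. access Y: MISS, evict S. Cache (old->new): [O G B E Y]
  21. access Y: HIT. Cache (old->new): [O G B E Y]
  22. access E: HIT. Cache (old->new): [O G B E Y]
Total: 15 hits, 7 misses, 2 evictions

Answer: O G B E Y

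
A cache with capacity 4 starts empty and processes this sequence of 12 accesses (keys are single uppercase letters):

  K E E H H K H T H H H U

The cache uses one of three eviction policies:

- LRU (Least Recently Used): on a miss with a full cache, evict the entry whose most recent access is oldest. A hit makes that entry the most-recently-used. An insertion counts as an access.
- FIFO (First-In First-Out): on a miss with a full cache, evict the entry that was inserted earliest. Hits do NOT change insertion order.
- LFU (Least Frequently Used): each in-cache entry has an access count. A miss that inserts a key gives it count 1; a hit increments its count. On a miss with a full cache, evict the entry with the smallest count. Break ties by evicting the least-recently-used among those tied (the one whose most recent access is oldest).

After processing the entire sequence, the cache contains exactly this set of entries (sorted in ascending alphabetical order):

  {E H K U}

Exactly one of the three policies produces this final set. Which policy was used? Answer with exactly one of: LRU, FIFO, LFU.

Simulating under each policy and comparing final sets:
  LRU: final set = {H K T U} -> differs
  FIFO: final set = {E H T U} -> differs
  LFU: final set = {E H K U} -> MATCHES target
Only LFU produces the target set.

Answer: LFU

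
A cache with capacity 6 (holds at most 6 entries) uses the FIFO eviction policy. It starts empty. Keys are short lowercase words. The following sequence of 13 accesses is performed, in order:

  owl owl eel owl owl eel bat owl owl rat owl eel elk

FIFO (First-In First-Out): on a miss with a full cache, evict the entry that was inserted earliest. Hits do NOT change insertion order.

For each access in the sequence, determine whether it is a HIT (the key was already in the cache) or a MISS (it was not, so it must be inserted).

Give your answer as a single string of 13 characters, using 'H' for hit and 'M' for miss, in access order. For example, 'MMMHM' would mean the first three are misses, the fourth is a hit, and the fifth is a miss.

Answer: MHMHHHMHHMHHM

Derivation:
FIFO simulation (capacity=6):
  1. access owl: MISS. Cache (old->new): [owl]
  2. access owl: HIT. Cache (old->new): [owl]
  3. access eel: MISS. Cache (old->new): [owl eel]
  4. access owl: HIT. Cache (old->new): [owl eel]
  5. access owl: HIT. Cache (old->new): [owl eel]
  6. access eel: HIT. Cache (old->new): [owl eel]
  7. access bat: MISS. Cache (old->new): [owl eel bat]
  8. access owl: HIT. Cache (old->new): [owl eel bat]
  9. access owl: HIT. Cache (old->new): [owl eel bat]
  10. access rat: MISS. Cache (old->new): [owl eel bat rat]
  11. access owl: HIT. Cache (old->new): [owl eel bat rat]
  12. access eel: HIT. Cache (old->new): [owl eel bat rat]
  13. access elk: MISS. Cache (old->new): [owl eel bat rat elk]
Total: 8 hits, 5 misses, 0 evictions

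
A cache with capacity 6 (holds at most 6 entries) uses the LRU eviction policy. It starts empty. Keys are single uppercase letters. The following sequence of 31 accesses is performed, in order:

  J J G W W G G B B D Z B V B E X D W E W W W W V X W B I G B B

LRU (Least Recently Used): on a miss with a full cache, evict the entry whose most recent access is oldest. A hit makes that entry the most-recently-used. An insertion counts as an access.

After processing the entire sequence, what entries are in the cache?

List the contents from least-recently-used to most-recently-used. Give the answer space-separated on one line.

LRU simulation (capacity=6):
  1. access J: MISS. Cache (LRU->MRU): [J]
  2. access J: HIT. Cache (LRU->MRU): [J]
  3. access G: MISS. Cache (LRU->MRU): [J G]
  4. access W: MISS. Cache (LRU->MRU): [J G W]
  5. access W: HIT. Cache (LRU->MRU): [J G W]
  6. access G: HIT. Cache (LRU->MRU): [J W G]
  7. access G: HIT. Cache (LRU->MRU): [J W G]
  8. access B: MISS. Cache (LRU->MRU): [J W G B]
  9. access B: HIT. Cache (LRU->MRU): [J W G B]
  10. access D: MISS. Cache (LRU->MRU): [J W G B D]
  11. access Z: MISS. Cache (LRU->MRU): [J W G B D Z]
  12. access B: HIT. Cache (LRU->MRU): [J W G D Z B]
  13. access V: MISS, evict J. Cache (LRU->MRU): [W G D Z B V]
  14. access B: HIT. Cache (LRU->MRU): [W G D Z V B]
  15. access E: MISS, evict W. Cache (LRU->MRU): [G D Z V B E]
  16. access X: MISS, evict G. Cache (LRU->MRU): [D Z V B E X]
  17. access D: HIT. Cache (LRU->MRU): [Z V B E X D]
  18. access W: MISS, evict Z. Cache (LRU->MRU): [V B E X D W]
  19. access E: HIT. Cache (LRU->MRU): [V B X D W E]
  20. access W: HIT. Cache (LRU->MRU): [V B X D E W]
  21. access W: HIT. Cache (LRU->MRU): [V B X D E W]
  22. access W: HIT. Cache (LRU->MRU): [V B X D E W]
  23. access W: HIT. Cache (LRU->MRU): [V B X D E W]
  24. access V: HIT. Cache (LRU->MRU): [B X D E W V]
  25. access X: HIT. Cache (LRU->MRU): [B D E W V X]
  26. access W: HIT. Cache (LRU->MRU): [B D E V X W]
  27. access B: HIT. Cache (LRU->MRU): [D E V X W B]
  28. access I: MISS, evict D. Cache (LRU->MRU): [E V X W B I]
  29. access G: MISS, evict E. Cache (LRU->MRU): [V X W B I G]
  30. access B: HIT. Cache (LRU->MRU): [V X W I G B]
  31. access B: HIT. Cache (LRU->MRU): [V X W I G B]
Total: 19 hits, 12 misses, 6 evictions

Answer: V X W I G B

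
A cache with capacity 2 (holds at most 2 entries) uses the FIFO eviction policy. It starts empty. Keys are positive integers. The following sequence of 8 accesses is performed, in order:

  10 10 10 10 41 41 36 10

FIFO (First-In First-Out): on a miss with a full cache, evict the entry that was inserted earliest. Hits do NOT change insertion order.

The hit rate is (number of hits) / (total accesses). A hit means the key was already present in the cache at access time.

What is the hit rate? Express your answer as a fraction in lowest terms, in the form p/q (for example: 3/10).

FIFO simulation (capacity=2):
  1. access 10: MISS. Cache (old->new): [10]
  2. access 10: HIT. Cache (old->new): [10]
  3. access 10: HIT. Cache (old->new): [10]
  4. access 10: HIT. Cache (old->new): [10]
  5. access 41: MISS. Cache (old->new): [10 41]
  6. access 41: HIT. Cache (old->new): [10 41]
  7. access 36: MISS, evict 10. Cache (old->new): [41 36]
  8. access 10: MISS, evict 41. Cache (old->new): [36 10]
Total: 4 hits, 4 misses, 2 evictions

Hit rate = 4/8 = 1/2

Answer: 1/2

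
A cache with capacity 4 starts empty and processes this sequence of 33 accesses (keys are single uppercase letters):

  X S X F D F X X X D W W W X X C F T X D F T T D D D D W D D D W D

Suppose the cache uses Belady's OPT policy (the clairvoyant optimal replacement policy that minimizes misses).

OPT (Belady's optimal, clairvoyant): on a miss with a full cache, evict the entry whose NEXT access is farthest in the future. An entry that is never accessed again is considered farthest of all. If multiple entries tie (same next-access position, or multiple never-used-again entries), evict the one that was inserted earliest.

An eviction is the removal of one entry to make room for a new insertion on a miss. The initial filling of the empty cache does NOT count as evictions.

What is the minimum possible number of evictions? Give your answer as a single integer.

Answer: 4

Derivation:
OPT (Belady) simulation (capacity=4):
  1. access X: MISS. Cache: [X]
  2. access S: MISS. Cache: [X S]
  3. access X: HIT. Next use of X: step 7. Cache: [X S]
  4. access F: MISS. Cache: [X S F]
  5. access D: MISS. Cache: [X S F D]
  6. access F: HIT. Next use of F: step 17. Cache: [X S F D]
  7. access X: HIT. Next use of X: step 8. Cache: [X S F D]
  8. access X: HIT. Next use of X: step 9. Cache: [X S F D]
  9. access X: HIT. Next use of X: step 14. Cache: [X S F D]
  10. access D: HIT. Next use of D: step 20. Cache: [X S F D]
  11. access W: MISS, evict S (next use: never). Cache: [X F D W]
  12. access W: HIT. Next use of W: step 13. Cache: [X F D W]
  13. access W: HIT. Next use of W: step 28. Cache: [X F D W]
  14. access X: HIT. Next use of X: step 15. Cache: [X F D W]
  15. access X: HIT. Next use of X: step 19. Cache: [X F D W]
  16. access C: MISS, evict W (next use: step 28). Cache: [X F D C]
  17. access F: HIT. Next use of F: step 21. Cache: [X F D C]
  18. access T: MISS, evict C (next use: never). Cache: [X F D T]
  19. access X: HIT. Next use of X: never. Cache: [X F D T]
  20. access D: HIT. Next use of D: step 24. Cache: [X F D T]
  21. access F: HIT. Next use of F: never. Cache: [X F D T]
  22. access T: HIT. Next use of T: step 23. Cache: [X F D T]
  23. access T: HIT. Next use of T: never. Cache: [X F D T]
  24. access D: HIT. Next use of D: step 25. Cache: [X F D T]
  25. access D: HIT. Next use of D: step 26. Cache: [X F D T]
  26. access D: HIT. Next use of D: step 27. Cache: [X F D T]
  27. access D: HIT. Next use of D: step 29. Cache: [X F D T]
  28. access W: MISS, evict X (next use: never). Cache: [F D T W]
  29. access D: HIT. Next use of D: step 30. Cache: [F D T W]
  30. access D: HIT. Next use of D: step 31. Cache: [F D T W]
  31. access D: HIT. Next use of D: step 33. Cache: [F D T W]
  32. access W: HIT. Next use of W: never. Cache: [F D T W]
  33. access D: HIT. Next use of D: never. Cache: [F D T W]
Total: 25 hits, 8 misses, 4 evictions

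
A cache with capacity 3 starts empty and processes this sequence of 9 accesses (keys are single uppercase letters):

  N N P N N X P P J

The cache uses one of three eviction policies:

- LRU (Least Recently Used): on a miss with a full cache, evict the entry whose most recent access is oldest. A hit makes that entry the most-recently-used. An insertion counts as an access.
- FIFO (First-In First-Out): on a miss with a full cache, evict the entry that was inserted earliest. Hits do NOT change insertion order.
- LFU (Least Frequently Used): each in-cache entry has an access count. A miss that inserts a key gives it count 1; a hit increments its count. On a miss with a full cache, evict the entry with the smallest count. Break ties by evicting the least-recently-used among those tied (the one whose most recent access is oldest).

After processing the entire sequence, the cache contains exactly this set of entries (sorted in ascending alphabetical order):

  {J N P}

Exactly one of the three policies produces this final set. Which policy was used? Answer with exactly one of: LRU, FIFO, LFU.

Simulating under each policy and comparing final sets:
  LRU: final set = {J P X} -> differs
  FIFO: final set = {J P X} -> differs
  LFU: final set = {J N P} -> MATCHES target
Only LFU produces the target set.

Answer: LFU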